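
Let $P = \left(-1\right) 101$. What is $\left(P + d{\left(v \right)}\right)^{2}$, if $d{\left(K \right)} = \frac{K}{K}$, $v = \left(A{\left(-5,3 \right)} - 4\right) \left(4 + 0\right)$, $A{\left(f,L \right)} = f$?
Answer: $10000$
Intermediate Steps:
$v = -36$ ($v = \left(-5 - 4\right) \left(4 + 0\right) = \left(-9\right) 4 = -36$)
$P = -101$
$d{\left(K \right)} = 1$
$\left(P + d{\left(v \right)}\right)^{2} = \left(-101 + 1\right)^{2} = \left(-100\right)^{2} = 10000$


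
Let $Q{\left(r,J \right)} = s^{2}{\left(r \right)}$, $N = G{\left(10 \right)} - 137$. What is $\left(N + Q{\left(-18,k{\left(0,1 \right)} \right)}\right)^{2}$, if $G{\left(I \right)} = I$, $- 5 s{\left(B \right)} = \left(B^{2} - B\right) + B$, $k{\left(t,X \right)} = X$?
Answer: $\frac{10363443601}{625} \approx 1.6582 \cdot 10^{7}$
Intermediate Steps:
$s{\left(B \right)} = - \frac{B^{2}}{5}$ ($s{\left(B \right)} = - \frac{\left(B^{2} - B\right) + B}{5} = - \frac{B^{2}}{5}$)
$N = -127$ ($N = 10 - 137 = -127$)
$Q{\left(r,J \right)} = \frac{r^{4}}{25}$ ($Q{\left(r,J \right)} = \left(- \frac{r^{2}}{5}\right)^{2} = \frac{r^{4}}{25}$)
$\left(N + Q{\left(-18,k{\left(0,1 \right)} \right)}\right)^{2} = \left(-127 + \frac{\left(-18\right)^{4}}{25}\right)^{2} = \left(-127 + \frac{1}{25} \cdot 104976\right)^{2} = \left(-127 + \frac{104976}{25}\right)^{2} = \left(\frac{101801}{25}\right)^{2} = \frac{10363443601}{625}$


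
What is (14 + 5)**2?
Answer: 361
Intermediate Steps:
(14 + 5)**2 = 19**2 = 361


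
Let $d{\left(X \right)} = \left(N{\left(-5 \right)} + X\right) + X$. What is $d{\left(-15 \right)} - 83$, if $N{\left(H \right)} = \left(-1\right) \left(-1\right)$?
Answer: $-112$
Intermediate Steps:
$N{\left(H \right)} = 1$
$d{\left(X \right)} = 1 + 2 X$ ($d{\left(X \right)} = \left(1 + X\right) + X = 1 + 2 X$)
$d{\left(-15 \right)} - 83 = \left(1 + 2 \left(-15\right)\right) - 83 = \left(1 - 30\right) - 83 = -29 - 83 = -112$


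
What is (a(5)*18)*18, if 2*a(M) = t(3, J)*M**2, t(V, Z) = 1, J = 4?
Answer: 4050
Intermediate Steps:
a(M) = M**2/2 (a(M) = (1*M**2)/2 = M**2/2)
(a(5)*18)*18 = (((1/2)*5**2)*18)*18 = (((1/2)*25)*18)*18 = ((25/2)*18)*18 = 225*18 = 4050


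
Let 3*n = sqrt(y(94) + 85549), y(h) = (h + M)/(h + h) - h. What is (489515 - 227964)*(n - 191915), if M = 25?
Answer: -50195560165 + 261551*sqrt(755085973)/282 ≈ -5.0170e+10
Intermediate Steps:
y(h) = -h + (25 + h)/(2*h) (y(h) = (h + 25)/(h + h) - h = (25 + h)/((2*h)) - h = (25 + h)*(1/(2*h)) - h = (25 + h)/(2*h) - h = -h + (25 + h)/(2*h))
n = sqrt(755085973)/282 (n = sqrt((1/2 - 1*94 + (25/2)/94) + 85549)/3 = sqrt((1/2 - 94 + (25/2)*(1/94)) + 85549)/3 = sqrt((1/2 - 94 + 25/188) + 85549)/3 = sqrt(-17553/188 + 85549)/3 = sqrt(16065659/188)/3 = (sqrt(755085973)/94)/3 = sqrt(755085973)/282 ≈ 97.443)
(489515 - 227964)*(n - 191915) = (489515 - 227964)*(sqrt(755085973)/282 - 191915) = 261551*(-191915 + sqrt(755085973)/282) = -50195560165 + 261551*sqrt(755085973)/282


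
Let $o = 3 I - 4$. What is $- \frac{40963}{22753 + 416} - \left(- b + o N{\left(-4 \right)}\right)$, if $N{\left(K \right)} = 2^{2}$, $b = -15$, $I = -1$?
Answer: $\frac{260234}{23169} \approx 11.232$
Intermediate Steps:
$N{\left(K \right)} = 4$
$o = -7$ ($o = 3 \left(-1\right) - 4 = -3 - 4 = -7$)
$- \frac{40963}{22753 + 416} - \left(- b + o N{\left(-4 \right)}\right) = - \frac{40963}{22753 + 416} - \left(\left(-1\right) \left(-15\right) - 28\right) = - \frac{40963}{23169} - \left(15 - 28\right) = \left(-40963\right) \frac{1}{23169} - -13 = - \frac{40963}{23169} + 13 = \frac{260234}{23169}$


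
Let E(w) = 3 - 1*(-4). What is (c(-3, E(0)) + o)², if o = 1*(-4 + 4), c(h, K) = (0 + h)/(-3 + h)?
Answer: ¼ ≈ 0.25000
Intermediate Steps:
E(w) = 7 (E(w) = 3 + 4 = 7)
c(h, K) = h/(-3 + h)
o = 0 (o = 1*0 = 0)
(c(-3, E(0)) + o)² = (-3/(-3 - 3) + 0)² = (-3/(-6) + 0)² = (-3*(-⅙) + 0)² = (½ + 0)² = (½)² = ¼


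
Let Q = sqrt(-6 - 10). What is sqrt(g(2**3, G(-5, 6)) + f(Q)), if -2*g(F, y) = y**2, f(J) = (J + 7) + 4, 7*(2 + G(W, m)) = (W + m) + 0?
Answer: sqrt(1818 + 784*I)/14 ≈ 3.1126 + 0.64255*I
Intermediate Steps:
G(W, m) = -2 + W/7 + m/7 (G(W, m) = -2 + ((W + m) + 0)/7 = -2 + (W + m)/7 = -2 + (W/7 + m/7) = -2 + W/7 + m/7)
Q = 4*I (Q = sqrt(-16) = 4*I ≈ 4.0*I)
f(J) = 11 + J (f(J) = (7 + J) + 4 = 11 + J)
g(F, y) = -y**2/2
sqrt(g(2**3, G(-5, 6)) + f(Q)) = sqrt(-(-2 + (1/7)*(-5) + (1/7)*6)**2/2 + (11 + 4*I)) = sqrt(-(-2 - 5/7 + 6/7)**2/2 + (11 + 4*I)) = sqrt(-(-13/7)**2/2 + (11 + 4*I)) = sqrt(-1/2*169/49 + (11 + 4*I)) = sqrt(-169/98 + (11 + 4*I)) = sqrt(909/98 + 4*I)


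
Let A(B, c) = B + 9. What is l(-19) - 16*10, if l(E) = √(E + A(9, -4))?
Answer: -160 + I ≈ -160.0 + 1.0*I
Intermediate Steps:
A(B, c) = 9 + B
l(E) = √(18 + E) (l(E) = √(E + (9 + 9)) = √(E + 18) = √(18 + E))
l(-19) - 16*10 = √(18 - 19) - 16*10 = √(-1) - 1*160 = I - 160 = -160 + I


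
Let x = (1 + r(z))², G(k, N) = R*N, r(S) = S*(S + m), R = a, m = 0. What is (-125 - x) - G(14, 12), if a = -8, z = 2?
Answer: -54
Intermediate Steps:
R = -8
r(S) = S² (r(S) = S*(S + 0) = S*S = S²)
G(k, N) = -8*N
x = 25 (x = (1 + 2²)² = (1 + 4)² = 5² = 25)
(-125 - x) - G(14, 12) = (-125 - 1*25) - (-8)*12 = (-125 - 25) - 1*(-96) = -150 + 96 = -54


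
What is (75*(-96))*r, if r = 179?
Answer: -1288800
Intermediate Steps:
(75*(-96))*r = (75*(-96))*179 = -7200*179 = -1288800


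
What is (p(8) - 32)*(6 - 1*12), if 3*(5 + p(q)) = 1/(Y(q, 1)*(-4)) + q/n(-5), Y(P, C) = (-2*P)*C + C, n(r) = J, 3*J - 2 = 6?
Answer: 6479/30 ≈ 215.97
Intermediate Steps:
J = 8/3 (J = ⅔ + (⅓)*6 = ⅔ + 2 = 8/3 ≈ 2.6667)
n(r) = 8/3
Y(P, C) = C - 2*C*P (Y(P, C) = -2*C*P + C = C - 2*C*P)
p(q) = -5 - 1/(12*(1 - 2*q)) + q/8 (p(q) = -5 + (1/((1*(1 - 2*q))*(-4)) + q/(8/3))/3 = -5 + (-¼/(1 - 2*q) + q*(3/8))/3 = -5 + (-1/(4*(1 - 2*q)) + 3*q/8)/3 = -5 + (-1/(12*(1 - 2*q)) + q/8) = -5 - 1/(12*(1 - 2*q)) + q/8)
(p(8) - 32)*(6 - 1*12) = ((122 - 243*8 + 6*8²)/(24*(-1 + 2*8)) - 32)*(6 - 1*12) = ((122 - 1944 + 6*64)/(24*(-1 + 16)) - 32)*(6 - 12) = ((1/24)*(122 - 1944 + 384)/15 - 32)*(-6) = ((1/24)*(1/15)*(-1438) - 32)*(-6) = (-719/180 - 32)*(-6) = -6479/180*(-6) = 6479/30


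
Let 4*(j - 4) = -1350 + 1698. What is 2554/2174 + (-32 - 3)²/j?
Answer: 206826/14131 ≈ 14.636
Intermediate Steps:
j = 91 (j = 4 + (-1350 + 1698)/4 = 4 + (¼)*348 = 4 + 87 = 91)
2554/2174 + (-32 - 3)²/j = 2554/2174 + (-32 - 3)²/91 = 2554*(1/2174) + (-35)²*(1/91) = 1277/1087 + 1225*(1/91) = 1277/1087 + 175/13 = 206826/14131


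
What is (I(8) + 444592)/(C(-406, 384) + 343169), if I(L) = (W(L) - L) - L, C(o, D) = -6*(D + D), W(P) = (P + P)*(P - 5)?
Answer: 444624/338561 ≈ 1.3133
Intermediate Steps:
W(P) = 2*P*(-5 + P) (W(P) = (2*P)*(-5 + P) = 2*P*(-5 + P))
C(o, D) = -12*D
I(L) = -2*L + 2*L*(-5 + L) (I(L) = (2*L*(-5 + L) - L) - L = (-L + 2*L*(-5 + L)) - L = -2*L + 2*L*(-5 + L))
(I(8) + 444592)/(C(-406, 384) + 343169) = (2*8*(-6 + 8) + 444592)/(-12*384 + 343169) = (2*8*2 + 444592)/(-4608 + 343169) = (32 + 444592)/338561 = 444624*(1/338561) = 444624/338561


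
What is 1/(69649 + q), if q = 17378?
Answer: 1/87027 ≈ 1.1491e-5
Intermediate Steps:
1/(69649 + q) = 1/(69649 + 17378) = 1/87027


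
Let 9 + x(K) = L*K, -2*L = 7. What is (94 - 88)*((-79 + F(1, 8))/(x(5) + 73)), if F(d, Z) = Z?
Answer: -284/31 ≈ -9.1613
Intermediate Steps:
L = -7/2 (L = -½*7 = -7/2 ≈ -3.5000)
x(K) = -9 - 7*K/2
(94 - 88)*((-79 + F(1, 8))/(x(5) + 73)) = (94 - 88)*((-79 + 8)/((-9 - 7/2*5) + 73)) = 6*(-71/((-9 - 35/2) + 73)) = 6*(-71/(-53/2 + 73)) = 6*(-71/93/2) = 6*(-71*2/93) = 6*(-142/93) = -284/31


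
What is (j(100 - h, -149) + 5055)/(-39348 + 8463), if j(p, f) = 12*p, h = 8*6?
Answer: -1893/10295 ≈ -0.18388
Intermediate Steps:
h = 48
(j(100 - h, -149) + 5055)/(-39348 + 8463) = (12*(100 - 1*48) + 5055)/(-39348 + 8463) = (12*(100 - 48) + 5055)/(-30885) = (12*52 + 5055)*(-1/30885) = (624 + 5055)*(-1/30885) = 5679*(-1/30885) = -1893/10295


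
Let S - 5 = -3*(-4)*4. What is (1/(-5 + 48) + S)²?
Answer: 5198400/1849 ≈ 2811.5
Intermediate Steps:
S = 53 (S = 5 - 3*(-4)*4 = 5 + 12*4 = 5 + 48 = 53)
(1/(-5 + 48) + S)² = (1/(-5 + 48) + 53)² = (1/43 + 53)² = (2280/43)² = 5198400/1849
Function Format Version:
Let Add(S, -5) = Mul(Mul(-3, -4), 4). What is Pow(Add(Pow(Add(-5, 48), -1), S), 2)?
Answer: Rational(5198400, 1849) ≈ 2811.5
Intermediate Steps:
S = 53 (S = Add(5, Mul(Mul(-3, -4), 4)) = Add(5, Mul(12, 4)) = Add(5, 48) = 53)
Pow(Add(Pow(Add(-5, 48), -1), S), 2) = Pow(Add(Pow(Add(-5, 48), -1), 53), 2) = Pow(Add(Pow(43, -1), 53), 2) = Pow(Add(Rational(1, 43), 53), 2) = Pow(Rational(2280, 43), 2) = Rational(5198400, 1849)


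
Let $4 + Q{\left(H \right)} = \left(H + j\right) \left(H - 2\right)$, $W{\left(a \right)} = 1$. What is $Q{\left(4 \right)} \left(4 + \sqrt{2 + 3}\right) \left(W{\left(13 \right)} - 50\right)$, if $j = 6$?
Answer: $-3136 - 784 \sqrt{5} \approx -4889.1$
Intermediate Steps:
$Q{\left(H \right)} = -4 + \left(-2 + H\right) \left(6 + H\right)$ ($Q{\left(H \right)} = -4 + \left(H + 6\right) \left(H - 2\right) = -4 + \left(6 + H\right) \left(-2 + H\right) = -4 + \left(-2 + H\right) \left(6 + H\right)$)
$Q{\left(4 \right)} \left(4 + \sqrt{2 + 3}\right) \left(W{\left(13 \right)} - 50\right) = \left(-16 + 4^{2} + 4 \cdot 4\right) \left(4 + \sqrt{2 + 3}\right) \left(1 - 50\right) = \left(-16 + 16 + 16\right) \left(4 + \sqrt{5}\right) \left(-49\right) = 16 \left(4 + \sqrt{5}\right) \left(-49\right) = \left(64 + 16 \sqrt{5}\right) \left(-49\right) = -3136 - 784 \sqrt{5}$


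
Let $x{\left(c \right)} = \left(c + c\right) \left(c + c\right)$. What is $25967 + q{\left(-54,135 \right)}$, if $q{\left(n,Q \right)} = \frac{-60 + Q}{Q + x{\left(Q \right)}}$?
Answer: $\frac{126433328}{4869} \approx 25967.0$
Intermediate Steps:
$x{\left(c \right)} = 4 c^{2}$ ($x{\left(c \right)} = 2 c 2 c = 4 c^{2}$)
$q{\left(n,Q \right)} = \frac{-60 + Q}{Q + 4 Q^{2}}$
$25967 + q{\left(-54,135 \right)} = 25967 + \frac{-60 + 135}{135 \left(1 + 4 \cdot 135\right)} = 25967 + \frac{1}{135} \frac{1}{1 + 540} \cdot 75 = 25967 + \frac{1}{135} \cdot \frac{1}{541} \cdot 75 = 25967 + \frac{5}{4869} = \frac{126433328}{4869}$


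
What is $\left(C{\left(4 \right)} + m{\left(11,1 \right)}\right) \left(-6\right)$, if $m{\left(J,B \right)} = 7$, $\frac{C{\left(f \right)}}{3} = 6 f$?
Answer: $-474$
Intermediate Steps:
$C{\left(f \right)} = 18 f$ ($C{\left(f \right)} = 3 \cdot 6 f = 18 f$)
$\left(C{\left(4 \right)} + m{\left(11,1 \right)}\right) \left(-6\right) = \left(18 \cdot 4 + 7\right) \left(-6\right) = \left(72 + 7\right) \left(-6\right) = 79 \left(-6\right) = -474$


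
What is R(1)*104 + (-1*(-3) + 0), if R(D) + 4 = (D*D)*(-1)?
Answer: -517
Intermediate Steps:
R(D) = -4 - D**2 (R(D) = -4 + (D*D)*(-1) = -4 + D**2*(-1) = -4 - D**2)
R(1)*104 + (-1*(-3) + 0) = (-4 - 1*1**2)*104 + (-1*(-3) + 0) = (-4 - 1*1)*104 + (3 + 0) = (-4 - 1)*104 + 3 = -5*104 + 3 = -520 + 3 = -517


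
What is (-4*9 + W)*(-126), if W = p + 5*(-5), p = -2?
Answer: 7938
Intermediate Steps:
W = -27 (W = -2 + 5*(-5) = -2 - 25 = -27)
(-4*9 + W)*(-126) = (-4*9 - 27)*(-126) = (-36 - 27)*(-126) = -63*(-126) = 7938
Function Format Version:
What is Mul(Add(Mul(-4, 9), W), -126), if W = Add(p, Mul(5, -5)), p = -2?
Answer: 7938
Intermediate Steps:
W = -27 (W = Add(-2, Mul(5, -5)) = Add(-2, -25) = -27)
Mul(Add(Mul(-4, 9), W), -126) = Mul(Add(Mul(-4, 9), -27), -126) = Mul(Add(-36, -27), -126) = Mul(-63, -126) = 7938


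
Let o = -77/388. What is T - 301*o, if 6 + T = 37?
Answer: 35205/388 ≈ 90.734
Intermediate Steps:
T = 31 (T = -6 + 37 = 31)
o = -77/388 (o = -77*1/388 = -77/388 ≈ -0.19845)
T - 301*o = 31 - 301*(-77/388) = 31 + 23177/388 = 35205/388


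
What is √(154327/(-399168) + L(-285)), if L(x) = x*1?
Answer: I*√8771624939/5544 ≈ 16.893*I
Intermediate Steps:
L(x) = x
√(154327/(-399168) + L(-285)) = √(154327/(-399168) - 285) = √(154327*(-1/399168) - 285) = √(-154327/399168 - 285) = √(-113917207/399168) = I*√8771624939/5544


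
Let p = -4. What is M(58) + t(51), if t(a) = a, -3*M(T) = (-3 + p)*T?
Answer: 559/3 ≈ 186.33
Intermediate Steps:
M(T) = 7*T/3 (M(T) = -(-3 - 4)*T/3 = -(-7)*T/3 = 7*T/3)
M(58) + t(51) = (7/3)*58 + 51 = 406/3 + 51 = 559/3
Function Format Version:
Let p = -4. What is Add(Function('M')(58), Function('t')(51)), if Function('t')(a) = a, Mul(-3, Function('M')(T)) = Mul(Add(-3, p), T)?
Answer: Rational(559, 3) ≈ 186.33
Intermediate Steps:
Function('M')(T) = Mul(Rational(7, 3), T) (Function('M')(T) = Mul(Rational(-1, 3), Mul(Add(-3, -4), T)) = Mul(Rational(-1, 3), Mul(-7, T)) = Mul(Rational(7, 3), T))
Add(Function('M')(58), Function('t')(51)) = Add(Mul(Rational(7, 3), 58), 51) = Add(Rational(406, 3), 51) = Rational(559, 3)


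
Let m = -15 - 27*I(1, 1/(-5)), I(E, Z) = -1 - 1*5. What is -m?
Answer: -147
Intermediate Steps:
I(E, Z) = -6 (I(E, Z) = -1 - 5 = -6)
m = 147 (m = -15 - 27*(-6) = -15 + 162 = 147)
-m = -1*147 = -147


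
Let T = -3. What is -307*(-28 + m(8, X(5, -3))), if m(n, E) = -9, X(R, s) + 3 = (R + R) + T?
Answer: 11359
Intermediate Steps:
X(R, s) = -6 + 2*R (X(R, s) = -3 + ((R + R) - 3) = -3 + (2*R - 3) = -3 + (-3 + 2*R) = -6 + 2*R)
-307*(-28 + m(8, X(5, -3))) = -307*(-28 - 9) = -307*(-37) = 11359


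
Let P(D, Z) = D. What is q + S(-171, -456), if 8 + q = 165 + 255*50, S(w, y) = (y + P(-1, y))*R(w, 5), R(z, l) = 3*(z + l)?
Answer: 240493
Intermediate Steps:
R(z, l) = 3*l + 3*z (R(z, l) = 3*(l + z) = 3*l + 3*z)
S(w, y) = (-1 + y)*(15 + 3*w) (S(w, y) = (y - 1)*(3*5 + 3*w) = (-1 + y)*(15 + 3*w))
q = 12907 (q = -8 + (165 + 255*50) = -8 + (165 + 12750) = -8 + 12915 = 12907)
q + S(-171, -456) = 12907 + 3*(-1 - 456)*(5 - 171) = 12907 + 3*(-457)*(-166) = 12907 + 227586 = 240493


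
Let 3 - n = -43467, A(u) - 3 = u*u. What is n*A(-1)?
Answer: 173880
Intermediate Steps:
A(u) = 3 + u² (A(u) = 3 + u*u = 3 + u²)
n = 43470 (n = 3 - 1*(-43467) = 3 + 43467 = 43470)
n*A(-1) = 43470*(3 + (-1)²) = 43470*(3 + 1) = 43470*4 = 173880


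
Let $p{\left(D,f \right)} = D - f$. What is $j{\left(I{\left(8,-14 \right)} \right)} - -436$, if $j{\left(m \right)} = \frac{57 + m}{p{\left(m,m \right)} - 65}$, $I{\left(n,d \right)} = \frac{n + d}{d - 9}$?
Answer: $\frac{650503}{1495} \approx 435.12$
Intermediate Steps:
$I{\left(n,d \right)} = \frac{d + n}{-9 + d}$
$j{\left(m \right)} = - \frac{57}{65} - \frac{m}{65}$ ($j{\left(m \right)} = \frac{57 + m}{\left(m - m\right) - 65} = \frac{57 + m}{0 - 65} = \frac{57 + m}{-65} = \left(57 + m\right) \left(- \frac{1}{65}\right) = - \frac{57}{65} - \frac{m}{65}$)
$j{\left(I{\left(8,-14 \right)} \right)} - -436 = \left(- \frac{57}{65} - \frac{\frac{1}{-9 - 14} \left(-14 + 8\right)}{65}\right) - -436 = \left(- \frac{57}{65} - \frac{\frac{1}{-23} \left(-6\right)}{65}\right) + 436 = \left(- \frac{57}{65} - \frac{\left(- \frac{1}{23}\right) \left(-6\right)}{65}\right) + 436 = \left(- \frac{57}{65} - \frac{6}{1495}\right) + 436 = - \frac{1317}{1495} + 436 = \frac{650503}{1495}$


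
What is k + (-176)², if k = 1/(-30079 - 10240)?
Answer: 1248921343/40319 ≈ 30976.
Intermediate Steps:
k = -1/40319 (k = 1/(-40319) = -1/40319 ≈ -2.4802e-5)
k + (-176)² = -1/40319 + (-176)² = -1/40319 + 30976 = 1248921343/40319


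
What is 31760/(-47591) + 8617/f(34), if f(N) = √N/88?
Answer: -31760/47591 + 379148*√34/17 ≈ 1.3005e+5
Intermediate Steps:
f(N) = √N/88
31760/(-47591) + 8617/f(34) = 31760/(-47591) + 8617/((√34/88)) = 31760*(-1/47591) + 8617*(44*√34/17) = -31760/47591 + 379148*√34/17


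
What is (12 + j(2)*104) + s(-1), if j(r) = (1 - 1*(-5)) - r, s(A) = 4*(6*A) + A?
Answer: 403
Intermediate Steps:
s(A) = 25*A (s(A) = 24*A + A = 25*A)
j(r) = 6 - r (j(r) = (1 + 5) - r = 6 - r)
(12 + j(2)*104) + s(-1) = (12 + (6 - 1*2)*104) + 25*(-1) = (12 + (6 - 2)*104) - 25 = (12 + 4*104) - 25 = (12 + 416) - 25 = 428 - 25 = 403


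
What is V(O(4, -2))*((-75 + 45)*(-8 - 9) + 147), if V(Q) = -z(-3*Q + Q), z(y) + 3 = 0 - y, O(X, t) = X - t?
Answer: -5913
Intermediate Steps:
z(y) = -3 - y (z(y) = -3 + (0 - y) = -3 - y)
V(Q) = 3 - 2*Q (V(Q) = -(-3 - (-3*Q + Q)) = -(-3 - (-2)*Q) = -(-3 + 2*Q) = 3 - 2*Q)
V(O(4, -2))*((-75 + 45)*(-8 - 9) + 147) = (3 - 2*(4 - 1*(-2)))*((-75 + 45)*(-8 - 9) + 147) = (3 - 2*(4 + 2))*(-30*(-17) + 147) = (3 - 2*6)*(510 + 147) = (3 - 12)*657 = -9*657 = -5913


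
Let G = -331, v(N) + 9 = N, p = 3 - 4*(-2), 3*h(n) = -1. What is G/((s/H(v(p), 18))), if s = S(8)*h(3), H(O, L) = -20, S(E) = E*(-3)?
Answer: 1655/2 ≈ 827.50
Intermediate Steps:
h(n) = -⅓ (h(n) = (⅓)*(-1) = -⅓)
p = 11 (p = 3 + 8 = 11)
v(N) = -9 + N
S(E) = -3*E
s = 8 (s = -3*8*(-⅓) = -24*(-⅓) = 8)
G/((s/H(v(p), 18))) = -331/(8/(-20)) = -331/(8*(-1/20)) = -331/(-⅖) = -331*(-5/2) = 1655/2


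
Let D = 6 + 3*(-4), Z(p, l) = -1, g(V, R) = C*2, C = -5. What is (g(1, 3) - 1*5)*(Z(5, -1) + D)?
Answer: 105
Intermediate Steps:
g(V, R) = -10 (g(V, R) = -5*2 = -10)
D = -6 (D = 6 - 12 = -6)
(g(1, 3) - 1*5)*(Z(5, -1) + D) = (-10 - 1*5)*(-1 - 6) = (-10 - 5)*(-7) = -15*(-7) = 105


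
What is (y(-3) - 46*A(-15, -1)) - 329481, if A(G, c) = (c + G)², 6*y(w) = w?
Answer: -682515/2 ≈ -3.4126e+5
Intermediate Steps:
y(w) = w/6
A(G, c) = (G + c)²
(y(-3) - 46*A(-15, -1)) - 329481 = ((⅙)*(-3) - 46*(-15 - 1)²) - 329481 = (-½ - 46*(-16)²) - 329481 = (-½ - 46*256) - 329481 = (-½ - 11776) - 329481 = -23553/2 - 329481 = -682515/2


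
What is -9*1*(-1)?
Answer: 9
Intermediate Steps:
-9*1*(-1) = -9*(-1) = 9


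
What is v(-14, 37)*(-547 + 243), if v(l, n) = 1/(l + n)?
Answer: -304/23 ≈ -13.217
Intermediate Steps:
v(-14, 37)*(-547 + 243) = (-547 + 243)/(-14 + 37) = -304/23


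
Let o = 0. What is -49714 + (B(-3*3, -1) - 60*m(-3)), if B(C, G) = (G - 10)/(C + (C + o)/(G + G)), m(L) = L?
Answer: -445784/9 ≈ -49532.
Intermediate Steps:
B(C, G) = (-10 + G)/(C + C/(2*G)) (B(C, G) = (G - 10)/(C + (C + 0)/(G + G)) = (-10 + G)/(C + C/((2*G))) = (-10 + G)/(C + C*(1/(2*G))) = (-10 + G)/(C + C/(2*G)))
-49714 + (B(-3*3, -1) - 60*m(-3)) = -49714 + (2*(-1)*(-10 - 1)/(-3*3*(1 + 2*(-1))) - 60*(-3)) = -49714 + (2*(-1)*(-11)/(-9*(1 - 2)) + 180) = -49714 + (2*(-1)*(-1/9)*(-11)/(-1) + 180) = -49714 + (2*(-1)*(-1/9)*(-1)*(-11) + 180) = -49714 + (22/9 + 180) = -49714 + 1642/9 = -445784/9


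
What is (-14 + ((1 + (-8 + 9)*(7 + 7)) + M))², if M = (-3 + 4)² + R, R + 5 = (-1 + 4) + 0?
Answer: 0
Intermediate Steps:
R = -2 (R = -5 + ((-1 + 4) + 0) = -5 + (3 + 0) = -5 + 3 = -2)
M = -1 (M = (-3 + 4)² - 2 = 1² - 2 = 1 - 2 = -1)
(-14 + ((1 + (-8 + 9)*(7 + 7)) + M))² = (-14 + ((1 + (-8 + 9)*(7 + 7)) - 1))² = (-14 + ((1 + 1*14) - 1))² = (-14 + ((1 + 14) - 1))² = (-14 + (15 - 1))² = (-14 + 14)² = 0² = 0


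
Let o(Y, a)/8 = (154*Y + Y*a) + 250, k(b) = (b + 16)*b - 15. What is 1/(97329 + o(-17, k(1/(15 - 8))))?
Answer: 49/3925457 ≈ 1.2483e-5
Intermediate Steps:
k(b) = -15 + b*(16 + b) (k(b) = (16 + b)*b - 15 = b*(16 + b) - 15 = -15 + b*(16 + b))
o(Y, a) = 2000 + 1232*Y + 8*Y*a (o(Y, a) = 8*((154*Y + Y*a) + 250) = 8*(250 + 154*Y + Y*a) = 2000 + 1232*Y + 8*Y*a)
1/(97329 + o(-17, k(1/(15 - 8)))) = 1/(97329 + (2000 + 1232*(-17) + 8*(-17)*(-15 + (1/(15 - 8))² + 16/(15 - 8)))) = 1/(97329 + (2000 - 20944 + 8*(-17)*(-15 + (1/7)² + 16/7))) = 1/(97329 + (2000 - 20944 + 8*(-17)*(-15 + (⅐)² + 16*(⅐)))) = 1/(97329 + (2000 - 20944 + 8*(-17)*(-15 + 1/49 + 16/7))) = 1/(97329 + (2000 - 20944 + 8*(-17)*(-622/49))) = 1/(97329 + (2000 - 20944 + 84592/49)) = 1/(97329 - 843664/49) = 1/(3925457/49) = 49/3925457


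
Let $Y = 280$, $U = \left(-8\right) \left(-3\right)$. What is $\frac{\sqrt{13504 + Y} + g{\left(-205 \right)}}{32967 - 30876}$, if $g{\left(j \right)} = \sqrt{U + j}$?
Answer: $\frac{2 \sqrt{3446}}{2091} + \frac{i \sqrt{181}}{2091} \approx 0.056148 + 0.0064341 i$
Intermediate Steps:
$U = 24$
$g{\left(j \right)} = \sqrt{24 + j}$
$\frac{\sqrt{13504 + Y} + g{\left(-205 \right)}}{32967 - 30876} = \frac{\sqrt{13504 + 280} + \sqrt{24 - 205}}{32967 - 30876} = \frac{\sqrt{13784} + \sqrt{-181}}{2091} = \left(2 \sqrt{3446} + i \sqrt{181}\right) \frac{1}{2091} = \frac{2 \sqrt{3446}}{2091} + \frac{i \sqrt{181}}{2091}$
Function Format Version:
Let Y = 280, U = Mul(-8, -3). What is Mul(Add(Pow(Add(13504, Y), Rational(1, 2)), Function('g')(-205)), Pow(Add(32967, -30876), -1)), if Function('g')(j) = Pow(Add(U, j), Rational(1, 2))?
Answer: Add(Mul(Rational(2, 2091), Pow(3446, Rational(1, 2))), Mul(Rational(1, 2091), I, Pow(181, Rational(1, 2)))) ≈ Add(0.056148, Mul(0.0064341, I))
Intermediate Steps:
U = 24
Function('g')(j) = Pow(Add(24, j), Rational(1, 2))
Mul(Add(Pow(Add(13504, Y), Rational(1, 2)), Function('g')(-205)), Pow(Add(32967, -30876), -1)) = Mul(Add(Pow(Add(13504, 280), Rational(1, 2)), Pow(Add(24, -205), Rational(1, 2))), Pow(Add(32967, -30876), -1)) = Mul(Add(Pow(13784, Rational(1, 2)), Pow(-181, Rational(1, 2))), Pow(2091, -1)) = Mul(Add(Mul(2, Pow(3446, Rational(1, 2))), Mul(I, Pow(181, Rational(1, 2)))), Rational(1, 2091)) = Add(Mul(Rational(2, 2091), Pow(3446, Rational(1, 2))), Mul(Rational(1, 2091), I, Pow(181, Rational(1, 2))))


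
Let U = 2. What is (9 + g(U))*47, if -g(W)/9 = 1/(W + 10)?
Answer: 1551/4 ≈ 387.75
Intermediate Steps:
g(W) = -9/(10 + W) (g(W) = -9/(W + 10) = -9/(10 + W))
(9 + g(U))*47 = (9 - 9/(10 + 2))*47 = (9 - 9/12)*47 = (9 - 9*1/12)*47 = (9 - 3/4)*47 = (33/4)*47 = 1551/4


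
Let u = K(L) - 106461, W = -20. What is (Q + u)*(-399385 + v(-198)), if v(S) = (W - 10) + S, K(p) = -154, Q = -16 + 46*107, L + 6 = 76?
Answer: 40644238617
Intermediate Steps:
L = 70 (L = -6 + 76 = 70)
Q = 4906 (Q = -16 + 4922 = 4906)
v(S) = -30 + S (v(S) = (-20 - 10) + S = -30 + S)
u = -106615 (u = -154 - 106461 = -106615)
(Q + u)*(-399385 + v(-198)) = (4906 - 106615)*(-399385 + (-30 - 198)) = -101709*(-399385 - 228) = -101709*(-399613) = 40644238617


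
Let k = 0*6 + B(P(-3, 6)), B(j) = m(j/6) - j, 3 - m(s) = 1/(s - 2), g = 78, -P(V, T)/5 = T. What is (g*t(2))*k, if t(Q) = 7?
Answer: 18096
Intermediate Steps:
P(V, T) = -5*T
m(s) = 3 - 1/(-2 + s) (m(s) = 3 - 1/(s - 2) = 3 - 1/(-2 + s))
B(j) = -j + (-7 + j/2)/(-2 + j/6) (B(j) = (-7 + 3*(j/6))/(-2 + j/6) - j = (-7 + j/2)/(-2 + j/6) - j = -j + (-7 + j/2)/(-2 + j/6))
k = 232/7 (k = 0*6 + (-42 - (-5*6)² + 15*(-5*6))/(-12 - 5*6) = 0 + (-42 - 1*(-30)² + 15*(-30))/(-12 - 30) = 0 + (-42 - 1*900 - 450)/(-42) = 0 - (-42 - 900 - 450)/42 = 0 - 1/42*(-1392) = 0 + 232/7 = 232/7 ≈ 33.143)
(g*t(2))*k = (78*7)*(232/7) = 546*(232/7) = 18096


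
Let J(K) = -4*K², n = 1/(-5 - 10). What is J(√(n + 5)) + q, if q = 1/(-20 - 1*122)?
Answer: -42047/2130 ≈ -19.740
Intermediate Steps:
n = -1/15 (n = 1/(-15) = -1/15 ≈ -0.066667)
q = -1/142 (q = 1/(-20 - 122) = 1/(-142) = -1/142 ≈ -0.0070423)
J(√(n + 5)) + q = -4*(√(-1/15 + 5))² - 1/142 = -4*(√(74/15))² - 1/142 = -4*(√1110/15)² - 1/142 = -4*74/15 - 1/142 = -296/15 - 1/142 = -42047/2130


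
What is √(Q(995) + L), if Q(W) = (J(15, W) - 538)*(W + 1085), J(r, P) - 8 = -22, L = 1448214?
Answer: √300054 ≈ 547.77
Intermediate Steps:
J(r, P) = -14 (J(r, P) = 8 - 22 = -14)
Q(W) = -598920 - 552*W (Q(W) = (-14 - 538)*(W + 1085) = -552*(1085 + W) = -598920 - 552*W)
√(Q(995) + L) = √((-598920 - 552*995) + 1448214) = √((-598920 - 549240) + 1448214) = √(-1148160 + 1448214) = √300054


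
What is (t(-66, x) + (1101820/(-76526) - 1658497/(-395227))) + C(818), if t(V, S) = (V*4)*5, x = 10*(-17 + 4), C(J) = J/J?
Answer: -20100946190478/15122570701 ≈ -1329.2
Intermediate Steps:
C(J) = 1
x = -130 (x = 10*(-13) = -130)
t(V, S) = 20*V (t(V, S) = (4*V)*5 = 20*V)
(t(-66, x) + (1101820/(-76526) - 1658497/(-395227))) + C(818) = (20*(-66) + (1101820/(-76526) - 1658497/(-395227))) + 1 = (-1320 + (1101820*(-1/76526) - 1658497*(-1/395227))) + 1 = (-1320 + (-550910/38263 + 1658497/395227)) + 1 = (-1320 - 154275435859/15122570701) + 1 = -20116068761179/15122570701 + 1 = -20100946190478/15122570701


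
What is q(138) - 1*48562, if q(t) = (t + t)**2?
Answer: 27614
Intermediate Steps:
q(t) = 4*t**2 (q(t) = (2*t)**2 = 4*t**2)
q(138) - 1*48562 = 4*138**2 - 1*48562 = 4*19044 - 48562 = 76176 - 48562 = 27614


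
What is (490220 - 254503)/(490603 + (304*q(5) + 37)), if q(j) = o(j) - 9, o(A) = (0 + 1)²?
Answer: 235717/488208 ≈ 0.48282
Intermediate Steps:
o(A) = 1 (o(A) = 1² = 1)
q(j) = -8 (q(j) = 1 - 9 = -8)
(490220 - 254503)/(490603 + (304*q(5) + 37)) = (490220 - 254503)/(490603 + (304*(-8) + 37)) = 235717/(490603 + (-2432 + 37)) = 235717/(490603 - 2395) = 235717/488208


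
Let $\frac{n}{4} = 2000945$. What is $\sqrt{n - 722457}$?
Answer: $\sqrt{7281323} \approx 2698.4$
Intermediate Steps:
$n = 8003780$ ($n = 4 \cdot 2000945 = 8003780$)
$\sqrt{n - 722457} = \sqrt{8003780 - 722457} = \sqrt{7281323}$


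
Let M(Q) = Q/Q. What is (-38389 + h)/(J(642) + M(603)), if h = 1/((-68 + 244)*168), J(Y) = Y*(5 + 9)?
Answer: -1135085951/265786752 ≈ -4.2707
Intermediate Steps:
J(Y) = 14*Y (J(Y) = Y*14 = 14*Y)
M(Q) = 1
h = 1/29568 (h = 1/(176*168) = 1/29568 ≈ 3.3820e-5)
(-38389 + h)/(J(642) + M(603)) = (-38389 + 1/29568)/(14*642 + 1) = -1135085951/(29568*(8988 + 1)) = -1135085951/29568/8989 = -1135085951/29568*1/8989 = -1135085951/265786752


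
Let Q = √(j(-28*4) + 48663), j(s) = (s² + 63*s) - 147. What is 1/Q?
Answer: √13501/27002 ≈ 0.0043032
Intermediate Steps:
j(s) = -147 + s² + 63*s
Q = 2*√13501 (Q = √((-147 + (-28*4)² + 63*(-28*4)) + 48663) = √((-147 + (-112)² + 63*(-112)) + 48663) = √((-147 + 12544 - 7056) + 48663) = √(5341 + 48663) = √54004 = 2*√13501 ≈ 232.39)
1/Q = 1/(2*√13501) = √13501/27002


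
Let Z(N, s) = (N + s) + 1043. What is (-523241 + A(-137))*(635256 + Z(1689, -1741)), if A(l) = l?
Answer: -332997682366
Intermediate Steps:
Z(N, s) = 1043 + N + s
(-523241 + A(-137))*(635256 + Z(1689, -1741)) = (-523241 - 137)*(635256 + (1043 + 1689 - 1741)) = -523378*(635256 + 991) = -523378*636247 = -332997682366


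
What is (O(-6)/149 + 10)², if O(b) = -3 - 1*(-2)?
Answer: 2217121/22201 ≈ 99.866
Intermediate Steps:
O(b) = -1 (O(b) = -3 + 2 = -1)
(O(-6)/149 + 10)² = (-1/149 + 10)² = (1489/149)² = 2217121/22201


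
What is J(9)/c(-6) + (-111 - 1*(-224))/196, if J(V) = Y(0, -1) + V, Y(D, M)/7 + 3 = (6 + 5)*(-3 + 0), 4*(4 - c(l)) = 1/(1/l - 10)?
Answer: -5755133/96236 ≈ -59.802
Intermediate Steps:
c(l) = 4 - 1/(4*(-10 + 1/l)) (c(l) = 4 - 1/(4*(1/l - 10)) = 4 - 1/(4*(-10 + 1/l)))
Y(D, M) = -252 (Y(D, M) = -21 + 7*((6 + 5)*(-3 + 0)) = -21 + 7*(11*(-3)) = -21 + 7*(-33) = -21 - 231 = -252)
J(V) = -252 + V
J(9)/c(-6) + (-111 - 1*(-224))/196 = (-252 + 9)/(((-16 + 161*(-6))/(4*(-1 + 10*(-6))))) + (-111 - 1*(-224))/196 = -243*4*(-1 - 60)/(-16 - 966) + (-111 + 224)*(1/196) = -243/((¼)*(-982)/(-61)) + 113*(1/196) = -243/((¼)*(-1/61)*(-982)) + 113/196 = -243/491/122 + 113/196 = -243*122/491 + 113/196 = -29646/491 + 113/196 = -5755133/96236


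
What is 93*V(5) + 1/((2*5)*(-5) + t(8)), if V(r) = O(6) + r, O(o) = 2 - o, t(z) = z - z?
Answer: 4649/50 ≈ 92.980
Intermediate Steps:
t(z) = 0
V(r) = -4 + r (V(r) = (2 - 1*6) + r = (2 - 6) + r = -4 + r)
93*V(5) + 1/((2*5)*(-5) + t(8)) = 93*(-4 + 5) + 1/((2*5)*(-5) + 0) = 93*1 + 1/(10*(-5) + 0) = 93 + 1/(-50 + 0) = 93 + 1/(-50) = 93 - 1/50 = 4649/50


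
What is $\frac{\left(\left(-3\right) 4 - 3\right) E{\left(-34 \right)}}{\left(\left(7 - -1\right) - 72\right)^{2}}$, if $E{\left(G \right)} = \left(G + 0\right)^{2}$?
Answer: $- \frac{4335}{1024} \approx -4.2334$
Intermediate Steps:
$E{\left(G \right)} = G^{2}$
$\frac{\left(\left(-3\right) 4 - 3\right) E{\left(-34 \right)}}{\left(\left(7 - -1\right) - 72\right)^{2}} = \frac{\left(\left(-3\right) 4 - 3\right) \left(-34\right)^{2}}{\left(\left(7 - -1\right) - 72\right)^{2}} = \frac{\left(-12 - 3\right) 1156}{\left(\left(7 + 1\right) - 72\right)^{2}} = \frac{\left(-15\right) 1156}{\left(8 - 72\right)^{2}} = - \frac{17340}{\left(-64\right)^{2}} = - \frac{17340}{4096} = \left(-17340\right) \frac{1}{4096} = - \frac{4335}{1024}$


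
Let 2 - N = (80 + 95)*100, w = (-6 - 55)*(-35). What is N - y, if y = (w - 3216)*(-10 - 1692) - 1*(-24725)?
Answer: -1882085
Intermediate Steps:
w = 2135 (w = -61*(-35) = 2135)
N = -17498 (N = 2 - (80 + 95)*100 = 2 - 175*100 = 2 - 1*17500 = 2 - 17500 = -17498)
y = 1864587 (y = (2135 - 3216)*(-10 - 1692) - 1*(-24725) = -1081*(-1702) + 24725 = 1839862 + 24725 = 1864587)
N - y = -17498 - 1*1864587 = -17498 - 1864587 = -1882085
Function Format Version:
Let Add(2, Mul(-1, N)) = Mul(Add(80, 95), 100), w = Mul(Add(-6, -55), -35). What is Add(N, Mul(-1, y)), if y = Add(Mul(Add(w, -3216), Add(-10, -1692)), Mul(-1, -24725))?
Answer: -1882085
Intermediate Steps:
w = 2135 (w = Mul(-61, -35) = 2135)
N = -17498 (N = Add(2, Mul(-1, Mul(Add(80, 95), 100))) = Add(2, Mul(-1, Mul(175, 100))) = Add(2, Mul(-1, 17500)) = Add(2, -17500) = -17498)
y = 1864587 (y = Add(Mul(Add(2135, -3216), Add(-10, -1692)), Mul(-1, -24725)) = Add(Mul(-1081, -1702), 24725) = Add(1839862, 24725) = 1864587)
Add(N, Mul(-1, y)) = Add(-17498, Mul(-1, 1864587)) = Add(-17498, -1864587) = -1882085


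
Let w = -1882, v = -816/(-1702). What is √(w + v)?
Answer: I*√1362599074/851 ≈ 43.377*I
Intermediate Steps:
v = 408/851 (v = -816*(-1/1702) = 408/851 ≈ 0.47944)
√(w + v) = √(-1882 + 408/851) = √(-1601174/851) = I*√1362599074/851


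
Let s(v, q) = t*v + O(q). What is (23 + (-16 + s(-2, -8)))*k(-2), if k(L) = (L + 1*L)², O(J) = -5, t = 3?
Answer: -64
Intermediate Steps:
s(v, q) = -5 + 3*v (s(v, q) = 3*v - 5 = -5 + 3*v)
k(L) = 4*L² (k(L) = (L + L)² = (2*L)² = 4*L²)
(23 + (-16 + s(-2, -8)))*k(-2) = (23 + (-16 + (-5 + 3*(-2))))*(4*(-2)²) = (23 + (-16 + (-5 - 6)))*(4*4) = (23 + (-16 - 11))*16 = (23 - 27)*16 = -4*16 = -64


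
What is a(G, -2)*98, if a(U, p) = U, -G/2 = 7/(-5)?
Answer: 1372/5 ≈ 274.40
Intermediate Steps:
G = 14/5 (G = -14/(-5) = -14*(-1)/5 = -2*(-7/5) = 14/5 ≈ 2.8000)
a(G, -2)*98 = (14/5)*98 = 1372/5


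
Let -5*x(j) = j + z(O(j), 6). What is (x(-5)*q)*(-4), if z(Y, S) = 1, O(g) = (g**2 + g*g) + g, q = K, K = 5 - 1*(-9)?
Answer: -224/5 ≈ -44.800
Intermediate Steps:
K = 14 (K = 5 + 9 = 14)
q = 14
O(g) = g + 2*g**2 (O(g) = (g**2 + g**2) + g = 2*g**2 + g = g + 2*g**2)
x(j) = -1/5 - j/5 (x(j) = -(j + 1)/5 = -(1 + j)/5 = -1/5 - j/5)
(x(-5)*q)*(-4) = ((-1/5 - 1/5*(-5))*14)*(-4) = ((-1/5 + 1)*14)*(-4) = ((4/5)*14)*(-4) = (56/5)*(-4) = -224/5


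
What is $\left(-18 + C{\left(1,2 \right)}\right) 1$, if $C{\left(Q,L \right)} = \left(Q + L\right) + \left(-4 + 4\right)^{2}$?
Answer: $-15$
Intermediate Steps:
$C{\left(Q,L \right)} = L + Q$ ($C{\left(Q,L \right)} = \left(L + Q\right) + 0^{2} = \left(L + Q\right) + 0 = L + Q$)
$\left(-18 + C{\left(1,2 \right)}\right) 1 = \left(-18 + \left(2 + 1\right)\right) 1 = \left(-18 + 3\right) 1 = \left(-15\right) 1 = -15$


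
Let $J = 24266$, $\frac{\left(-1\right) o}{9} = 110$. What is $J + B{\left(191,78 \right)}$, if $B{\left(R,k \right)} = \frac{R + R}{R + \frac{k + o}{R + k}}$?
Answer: $\frac{1224734980}{50467} \approx 24268.0$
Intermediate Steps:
$o = -990$ ($o = \left(-9\right) 110 = -990$)
$B{\left(R,k \right)} = \frac{2 R}{R + \frac{-990 + k}{R + k}}$ ($B{\left(R,k \right)} = \frac{R + R}{R + \frac{k - 990}{R + k}} = \frac{2 R}{R + \frac{-990 + k}{R + k}}$)
$J + B{\left(191,78 \right)} = 24266 + 2 \cdot 191 \frac{1}{-990 + 78 + 191^{2} + 191 \cdot 78} \left(191 + 78\right) = 24266 + 2 \cdot 191 \frac{1}{-990 + 78 + 36481 + 14898} \cdot 269 = 24266 + 2 \cdot 191 \cdot \frac{1}{50467} \cdot 269 = 24266 + \frac{102758}{50467} = \frac{1224734980}{50467}$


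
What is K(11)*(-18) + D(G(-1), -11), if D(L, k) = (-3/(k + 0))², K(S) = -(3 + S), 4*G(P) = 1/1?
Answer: 30501/121 ≈ 252.07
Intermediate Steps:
G(P) = ¼ (G(P) = (¼)/1 = (¼)*1 = ¼)
K(S) = -3 - S
D(L, k) = 9/k² (D(L, k) = (-3/k)² = 9/k²)
K(11)*(-18) + D(G(-1), -11) = (-3 - 1*11)*(-18) + 9/(-11)² = (-3 - 11)*(-18) + 9*(1/121) = -14*(-18) + 9/121 = 252 + 9/121 = 30501/121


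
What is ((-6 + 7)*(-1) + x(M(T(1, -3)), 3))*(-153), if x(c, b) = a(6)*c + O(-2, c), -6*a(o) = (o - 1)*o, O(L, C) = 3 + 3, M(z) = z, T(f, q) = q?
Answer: -3060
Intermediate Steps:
O(L, C) = 6
a(o) = -o*(-1 + o)/6 (a(o) = -(o - 1)*o/6 = -(-1 + o)*o/6 = -o*(-1 + o)/6)
x(c, b) = 6 - 5*c (x(c, b) = ((1/6)*6*(1 - 1*6))*c + 6 = ((1/6)*6*(1 - 6))*c + 6 = ((1/6)*6*(-5))*c + 6 = -5*c + 6 = 6 - 5*c)
((-6 + 7)*(-1) + x(M(T(1, -3)), 3))*(-153) = ((-6 + 7)*(-1) + (6 - 5*(-3)))*(-153) = (1*(-1) + (6 + 15))*(-153) = (-1 + 21)*(-153) = 20*(-153) = -3060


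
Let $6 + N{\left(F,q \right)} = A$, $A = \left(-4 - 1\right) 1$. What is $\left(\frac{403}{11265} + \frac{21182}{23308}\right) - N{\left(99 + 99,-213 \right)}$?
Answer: $\frac{1568109587}{131282310} \approx 11.945$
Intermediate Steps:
$A = -5$ ($A = \left(-5\right) 1 = -5$)
$N{\left(F,q \right)} = -11$ ($N{\left(F,q \right)} = -6 - 5 = -11$)
$\left(\frac{403}{11265} + \frac{21182}{23308}\right) - N{\left(99 + 99,-213 \right)} = \left(\frac{403}{11265} + \frac{21182}{23308}\right) - -11 = \left(403 \cdot \frac{1}{11265} + 21182 \cdot \frac{1}{23308}\right) + 11 = \left(\frac{403}{11265} + \frac{10591}{11654}\right) + 11 = \frac{124004177}{131282310} + 11 = \frac{1568109587}{131282310}$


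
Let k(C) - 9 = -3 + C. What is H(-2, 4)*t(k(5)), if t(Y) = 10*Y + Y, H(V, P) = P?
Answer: 484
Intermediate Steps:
k(C) = 6 + C (k(C) = 9 + (-3 + C) = 6 + C)
t(Y) = 11*Y
H(-2, 4)*t(k(5)) = 4*(11*(6 + 5)) = 4*(11*11) = 4*121 = 484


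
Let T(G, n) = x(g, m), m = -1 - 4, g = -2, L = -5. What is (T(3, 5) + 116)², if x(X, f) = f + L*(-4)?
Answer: 17161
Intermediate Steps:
m = -5
x(X, f) = 20 + f (x(X, f) = f - 5*(-4) = f + 20 = 20 + f)
T(G, n) = 15 (T(G, n) = 20 - 5 = 15)
(T(3, 5) + 116)² = (15 + 116)² = 131² = 17161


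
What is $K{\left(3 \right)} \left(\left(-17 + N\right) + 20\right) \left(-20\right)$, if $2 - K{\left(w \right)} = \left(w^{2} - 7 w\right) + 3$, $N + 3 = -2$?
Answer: $440$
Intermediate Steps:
$N = -5$ ($N = -3 - 2 = -5$)
$K{\left(w \right)} = -1 - w^{2} + 7 w$ ($K{\left(w \right)} = 2 - \left(\left(w^{2} - 7 w\right) + 3\right) = 2 - \left(3 + w^{2} - 7 w\right) = -1 - w^{2} + 7 w$)
$K{\left(3 \right)} \left(\left(-17 + N\right) + 20\right) \left(-20\right) = \left(-1 - 3^{2} + 7 \cdot 3\right) \left(\left(-17 - 5\right) + 20\right) \left(-20\right) = \left(-1 - 9 + 21\right) \left(-22 + 20\right) \left(-20\right) = \left(-1 - 9 + 21\right) \left(-2\right) \left(-20\right) = 11 \left(-2\right) \left(-20\right) = \left(-22\right) \left(-20\right) = 440$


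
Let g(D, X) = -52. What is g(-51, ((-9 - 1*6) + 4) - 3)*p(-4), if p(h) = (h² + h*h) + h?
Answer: -1456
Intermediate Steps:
p(h) = h + 2*h² (p(h) = (h² + h²) + h = 2*h² + h = h + 2*h²)
g(-51, ((-9 - 1*6) + 4) - 3)*p(-4) = -(-208)*(1 + 2*(-4)) = -(-208)*(1 - 8) = -(-208)*(-7) = -52*28 = -1456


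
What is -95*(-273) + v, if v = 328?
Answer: 26263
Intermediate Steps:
-95*(-273) + v = -95*(-273) + 328 = 25935 + 328 = 26263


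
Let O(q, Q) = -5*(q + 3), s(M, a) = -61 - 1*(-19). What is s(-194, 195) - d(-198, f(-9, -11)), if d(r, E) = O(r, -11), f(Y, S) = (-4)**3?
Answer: -1017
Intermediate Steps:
s(M, a) = -42 (s(M, a) = -61 + 19 = -42)
O(q, Q) = -15 - 5*q (O(q, Q) = -5*(3 + q) = -15 - 5*q)
f(Y, S) = -64
d(r, E) = -15 - 5*r
s(-194, 195) - d(-198, f(-9, -11)) = -42 - (-15 - 5*(-198)) = -42 - (-15 + 990) = -42 - 1*975 = -42 - 975 = -1017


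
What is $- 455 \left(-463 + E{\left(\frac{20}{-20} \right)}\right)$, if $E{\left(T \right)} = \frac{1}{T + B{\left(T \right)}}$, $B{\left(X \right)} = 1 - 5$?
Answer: $210756$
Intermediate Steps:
$B{\left(X \right)} = -4$
$E{\left(T \right)} = \frac{1}{-4 + T}$ ($E{\left(T \right)} = \frac{1}{T - 4} = \frac{1}{-4 + T}$)
$- 455 \left(-463 + E{\left(\frac{20}{-20} \right)}\right) = - 455 \left(-463 + \frac{1}{-4 + \frac{20}{-20}}\right) = - 455 \left(-463 + \frac{1}{-4 + 20 \left(- \frac{1}{20}\right)}\right) = - 455 \left(-463 + \frac{1}{-4 - 1}\right) = - 455 \left(-463 + \frac{1}{-5}\right) = - 455 \left(-463 - \frac{1}{5}\right) = \left(-455\right) \left(- \frac{2316}{5}\right) = 210756$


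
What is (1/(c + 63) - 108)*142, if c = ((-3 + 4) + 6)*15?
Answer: -1288153/84 ≈ -15335.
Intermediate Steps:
c = 105 (c = (1 + 6)*15 = 7*15 = 105)
(1/(c + 63) - 108)*142 = (1/(105 + 63) - 108)*142 = (1/168 - 108)*142 = -18143/168*142 = -1288153/84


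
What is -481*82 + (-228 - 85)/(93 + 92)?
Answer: -7297083/185 ≈ -39444.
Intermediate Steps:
-481*82 + (-228 - 85)/(93 + 92) = -39442 - 313/185 = -7297083/185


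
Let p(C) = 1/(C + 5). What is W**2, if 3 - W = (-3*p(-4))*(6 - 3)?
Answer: 144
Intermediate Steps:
p(C) = 1/(5 + C)
W = 12 (W = 3 - (-3/(5 - 4))*(6 - 3) = 3 - (-3/1)*3 = 3 - (-3*1)*3 = 3 - (-3)*3 = 3 - 1*(-9) = 3 + 9 = 12)
W**2 = 12**2 = 144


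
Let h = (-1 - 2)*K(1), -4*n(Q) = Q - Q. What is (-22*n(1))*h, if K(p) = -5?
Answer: 0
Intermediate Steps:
n(Q) = 0 (n(Q) = -(Q - Q)/4 = -1/4*0 = 0)
h = 15 (h = (-1 - 2)*(-5) = -3*(-5) = 15)
(-22*n(1))*h = -22*0*15 = 0*15 = 0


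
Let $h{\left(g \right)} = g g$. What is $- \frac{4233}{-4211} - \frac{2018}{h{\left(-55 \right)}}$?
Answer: $\frac{4307027}{12738275} \approx 0.33812$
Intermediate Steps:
$h{\left(g \right)} = g^{2}$
$- \frac{4233}{-4211} - \frac{2018}{h{\left(-55 \right)}} = - \frac{4233}{-4211} - \frac{2018}{\left(-55\right)^{2}} = \left(-4233\right) \left(- \frac{1}{4211}\right) - \frac{2018}{3025} = \frac{4233}{4211} - \frac{2018}{3025} = \frac{4307027}{12738275}$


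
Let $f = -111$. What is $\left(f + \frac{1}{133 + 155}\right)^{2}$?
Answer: $\frac{1021889089}{82944} \approx 12320.0$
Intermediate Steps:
$\left(f + \frac{1}{133 + 155}\right)^{2} = \left(-111 + \frac{1}{133 + 155}\right)^{2} = \left(-111 + \frac{1}{288}\right)^{2} = \left(- \frac{31967}{288}\right)^{2} = \frac{1021889089}{82944}$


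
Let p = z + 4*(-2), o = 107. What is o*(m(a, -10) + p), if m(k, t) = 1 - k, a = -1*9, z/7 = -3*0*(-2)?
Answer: 214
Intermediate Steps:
z = 0 (z = 7*(-3*0*(-2)) = 7*(0*(-2)) = 7*0 = 0)
a = -9
p = -8 (p = 0 + 4*(-2) = 0 - 8 = -8)
o*(m(a, -10) + p) = 107*((1 - 1*(-9)) - 8) = 107*((1 + 9) - 8) = 107*(10 - 8) = 107*2 = 214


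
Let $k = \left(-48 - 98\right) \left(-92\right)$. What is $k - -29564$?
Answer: $42996$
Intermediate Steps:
$k = 13432$ ($k = \left(-146\right) \left(-92\right) = 13432$)
$k - -29564 = 13432 - -29564 = 13432 + 29564 = 42996$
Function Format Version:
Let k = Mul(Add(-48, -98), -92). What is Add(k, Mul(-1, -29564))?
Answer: 42996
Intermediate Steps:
k = 13432 (k = Mul(-146, -92) = 13432)
Add(k, Mul(-1, -29564)) = Add(13432, Mul(-1, -29564)) = Add(13432, 29564) = 42996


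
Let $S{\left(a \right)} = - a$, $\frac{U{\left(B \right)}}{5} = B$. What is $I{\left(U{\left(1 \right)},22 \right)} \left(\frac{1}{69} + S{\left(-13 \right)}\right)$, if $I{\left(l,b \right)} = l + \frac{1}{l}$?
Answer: $\frac{23348}{345} \approx 67.675$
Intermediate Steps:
$U{\left(B \right)} = 5 B$
$I{\left(U{\left(1 \right)},22 \right)} \left(\frac{1}{69} + S{\left(-13 \right)}\right) = \left(5 \cdot 1 + \frac{1}{5 \cdot 1}\right) \left(\frac{1}{69} - -13\right) = \left(5 + \frac{1}{5}\right) \left(\frac{1}{69} + 13\right) = \left(5 + \frac{1}{5}\right) \frac{898}{69} = \frac{26}{5} \cdot \frac{898}{69} = \frac{23348}{345}$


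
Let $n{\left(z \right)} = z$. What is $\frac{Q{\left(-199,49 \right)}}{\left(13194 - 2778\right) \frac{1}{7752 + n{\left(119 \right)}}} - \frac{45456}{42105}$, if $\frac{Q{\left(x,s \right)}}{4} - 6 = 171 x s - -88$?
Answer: $- \frac{26312684924629}{5221020} \approx -5.0398 \cdot 10^{6}$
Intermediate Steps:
$Q{\left(x,s \right)} = 376 + 684 s x$ ($Q{\left(x,s \right)} = 24 + 4 \left(171 x s - -88\right) = 24 + 4 \left(171 s x + 88\right) = 24 + 4 \left(88 + 171 s x\right) = 24 + \left(352 + 684 s x\right) = 376 + 684 s x$)
$\frac{Q{\left(-199,49 \right)}}{\left(13194 - 2778\right) \frac{1}{7752 + n{\left(119 \right)}}} - \frac{45456}{42105} = \frac{376 + 684 \cdot 49 \left(-199\right)}{\left(13194 - 2778\right) \frac{1}{7752 + 119}} - \frac{45456}{42105} = \frac{376 - 6669684}{10416 \cdot \frac{1}{7871}} - \frac{15152}{14035} = - \frac{6669308}{10416 \cdot \frac{1}{7871}} - \frac{15152}{14035} = - \frac{6669308}{\frac{10416}{7871}} - \frac{15152}{14035} = \left(-6669308\right) \frac{7871}{10416} - \frac{15152}{14035} = - \frac{13123530817}{2604} - \frac{15152}{14035} = - \frac{26312684924629}{5221020}$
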